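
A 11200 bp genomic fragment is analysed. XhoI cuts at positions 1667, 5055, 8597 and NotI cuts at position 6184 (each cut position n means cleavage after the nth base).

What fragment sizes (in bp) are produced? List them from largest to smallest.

Combined cut positions (sorted): 1667, 5055, 6184, 8597.
Linear molecule, 4 cuts → 5 fragments:
  1667 − 0 = 1667 bp
  5055 − 1667 = 3388 bp
  6184 − 5055 = 1129 bp
  8597 − 6184 = 2413 bp
  11200 − 8597 = 2603 bp
Sorted largest to smallest: 3388, 2603, 2413, 1667, 1129 bp.

3388, 2603, 2413, 1667, 1129 bp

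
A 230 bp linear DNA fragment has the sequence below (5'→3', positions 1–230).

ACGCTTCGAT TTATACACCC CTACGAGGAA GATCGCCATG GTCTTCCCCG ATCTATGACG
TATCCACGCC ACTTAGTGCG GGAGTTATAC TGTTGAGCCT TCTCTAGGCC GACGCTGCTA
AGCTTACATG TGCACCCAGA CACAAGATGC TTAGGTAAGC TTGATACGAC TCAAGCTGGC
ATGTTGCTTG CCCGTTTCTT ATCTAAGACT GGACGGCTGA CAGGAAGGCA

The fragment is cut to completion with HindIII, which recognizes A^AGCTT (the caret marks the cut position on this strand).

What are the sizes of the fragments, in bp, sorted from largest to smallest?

HindIII sites (AAGCTT) start at positions 120, 157.
HindIII cuts after the first base of each site, so after positions 120, 157.
Linear molecule, 2 cuts → 3 fragments:
  1–120 → 120 bp
  121–157 → 37 bp
  158–230 → 73 bp
Sorted largest to smallest: 120, 73, 37 bp.

120, 73, 37 bp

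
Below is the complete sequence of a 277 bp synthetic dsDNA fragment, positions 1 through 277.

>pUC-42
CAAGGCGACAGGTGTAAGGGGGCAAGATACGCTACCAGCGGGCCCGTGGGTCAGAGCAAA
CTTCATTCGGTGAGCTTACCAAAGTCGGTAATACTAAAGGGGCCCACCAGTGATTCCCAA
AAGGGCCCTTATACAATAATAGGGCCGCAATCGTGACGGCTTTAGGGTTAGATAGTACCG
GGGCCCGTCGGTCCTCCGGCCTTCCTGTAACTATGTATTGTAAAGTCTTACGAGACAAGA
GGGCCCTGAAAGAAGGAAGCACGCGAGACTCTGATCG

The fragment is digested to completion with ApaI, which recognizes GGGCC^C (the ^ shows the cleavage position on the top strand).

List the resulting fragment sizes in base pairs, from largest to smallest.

60, 60, 58, 44, 32, 23 bp

ApaI sites (GGGCCC) start at positions 40, 100, 123, 181, 241.
ApaI cuts after base 5 of each site (before the last base), so after positions 44, 104, 127, 185, 245.
Linear molecule, 5 cuts → 6 fragments:
  1–44 → 44 bp
  45–104 → 60 bp
  105–127 → 23 bp
  128–185 → 58 bp
  186–245 → 60 bp
  246–277 → 32 bp
Sorted largest to smallest: 60, 60, 58, 44, 32, 23 bp.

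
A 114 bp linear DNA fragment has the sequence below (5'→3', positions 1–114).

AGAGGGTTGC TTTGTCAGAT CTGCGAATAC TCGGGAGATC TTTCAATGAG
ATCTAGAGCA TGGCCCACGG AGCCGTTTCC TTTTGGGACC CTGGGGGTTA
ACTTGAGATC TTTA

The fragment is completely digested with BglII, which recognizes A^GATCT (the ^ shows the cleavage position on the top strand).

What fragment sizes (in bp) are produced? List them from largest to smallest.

BglII sites (AGATCT) start at positions 17, 36, 49, 106.
BglII cuts after the first base of each site, so after positions 17, 36, 49, 106.
Linear molecule, 4 cuts → 5 fragments:
  1–17 → 17 bp
  18–36 → 19 bp
  37–49 → 13 bp
  50–106 → 57 bp
  107–114 → 8 bp
Sorted largest to smallest: 57, 19, 17, 13, 8 bp.

57, 19, 17, 13, 8 bp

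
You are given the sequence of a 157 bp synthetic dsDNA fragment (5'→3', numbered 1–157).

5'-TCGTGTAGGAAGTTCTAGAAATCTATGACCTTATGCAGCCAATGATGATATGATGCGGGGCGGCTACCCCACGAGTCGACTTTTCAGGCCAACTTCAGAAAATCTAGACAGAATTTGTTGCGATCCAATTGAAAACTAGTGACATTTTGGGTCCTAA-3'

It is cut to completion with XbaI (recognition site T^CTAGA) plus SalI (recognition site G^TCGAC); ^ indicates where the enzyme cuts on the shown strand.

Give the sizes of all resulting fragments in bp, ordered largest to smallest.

61, 54, 28, 14 bp

XbaI sites (TCTAGA) start at positions 14, 103.
XbaI cuts after the first base of each site, so after positions 14, 103.
The SalI site (GTCGAC) starts at position 75.
SalI cuts after the first base of each site, so after position 75.
Combined cut positions: 14, 75, 103.
Linear molecule, 3 cuts → 4 fragments:
  1–14 → 14 bp
  15–75 → 61 bp
  76–103 → 28 bp
  104–157 → 54 bp
Sorted largest to smallest: 61, 54, 28, 14 bp.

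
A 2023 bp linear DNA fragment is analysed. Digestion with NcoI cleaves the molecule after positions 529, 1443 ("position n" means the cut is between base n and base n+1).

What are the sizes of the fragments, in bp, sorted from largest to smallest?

914, 580, 529 bp

Linear molecule, 2 cuts → 3 fragments:
  529 − 0 = 529 bp
  1443 − 529 = 914 bp
  2023 − 1443 = 580 bp
Sorted largest to smallest: 914, 580, 529 bp.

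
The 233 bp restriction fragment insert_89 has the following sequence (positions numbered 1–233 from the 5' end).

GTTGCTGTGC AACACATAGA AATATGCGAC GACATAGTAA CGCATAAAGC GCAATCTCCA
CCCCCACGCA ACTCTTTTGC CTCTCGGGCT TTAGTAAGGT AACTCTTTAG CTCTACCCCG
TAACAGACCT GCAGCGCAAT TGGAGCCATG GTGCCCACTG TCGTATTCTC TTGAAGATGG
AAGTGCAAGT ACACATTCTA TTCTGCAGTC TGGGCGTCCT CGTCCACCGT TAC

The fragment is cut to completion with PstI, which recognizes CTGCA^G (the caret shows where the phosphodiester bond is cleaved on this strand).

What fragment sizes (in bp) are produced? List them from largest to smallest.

133, 74, 26 bp

PstI sites (CTGCAG) start at positions 129, 203.
PstI cuts after base 5 of each site (before the last base), so after positions 133, 207.
Linear molecule, 2 cuts → 3 fragments:
  1–133 → 133 bp
  134–207 → 74 bp
  208–233 → 26 bp
Sorted largest to smallest: 133, 74, 26 bp.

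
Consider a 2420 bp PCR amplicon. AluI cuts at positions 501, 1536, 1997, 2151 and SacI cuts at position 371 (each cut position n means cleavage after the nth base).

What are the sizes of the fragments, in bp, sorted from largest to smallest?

1035, 461, 371, 269, 154, 130 bp

Combined cut positions (sorted): 371, 501, 1536, 1997, 2151.
Linear molecule, 5 cuts → 6 fragments:
  371 − 0 = 371 bp
  501 − 371 = 130 bp
  1536 − 501 = 1035 bp
  1997 − 1536 = 461 bp
  2151 − 1997 = 154 bp
  2420 − 2151 = 269 bp
Sorted largest to smallest: 1035, 461, 371, 269, 154, 130 bp.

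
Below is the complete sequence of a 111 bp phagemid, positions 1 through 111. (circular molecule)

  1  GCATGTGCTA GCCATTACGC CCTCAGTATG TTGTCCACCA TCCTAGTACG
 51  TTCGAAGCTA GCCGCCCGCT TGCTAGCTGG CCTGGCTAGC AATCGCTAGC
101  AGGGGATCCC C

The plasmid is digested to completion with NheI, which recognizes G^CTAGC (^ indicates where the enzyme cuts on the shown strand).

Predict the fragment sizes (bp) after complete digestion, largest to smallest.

50, 23, 15, 13, 10 bp

NheI sites (GCTAGC) start at positions 7, 57, 72, 85, 95.
NheI cuts after the first base of each site, so after positions 7, 57, 72, 85, 95.
Circular molecule, 5 cuts → 5 fragments:
  8–57 → 50 bp
  58–72 → 15 bp
  73–85 → 13 bp
  86–95 → 10 bp
  96–111 then 1–7 → 16 + 7 = 23 bp
Sorted largest to smallest: 50, 23, 15, 13, 10 bp.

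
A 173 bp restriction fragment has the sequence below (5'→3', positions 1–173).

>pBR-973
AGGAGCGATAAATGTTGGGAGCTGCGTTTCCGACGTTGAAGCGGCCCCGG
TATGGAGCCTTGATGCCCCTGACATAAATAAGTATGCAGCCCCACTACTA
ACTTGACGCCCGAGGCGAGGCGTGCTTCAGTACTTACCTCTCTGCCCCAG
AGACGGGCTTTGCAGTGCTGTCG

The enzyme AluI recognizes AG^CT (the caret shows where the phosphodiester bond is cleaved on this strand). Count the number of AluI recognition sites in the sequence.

1

AGCT occurs starting at position 20.
AluI cuts at 1 site.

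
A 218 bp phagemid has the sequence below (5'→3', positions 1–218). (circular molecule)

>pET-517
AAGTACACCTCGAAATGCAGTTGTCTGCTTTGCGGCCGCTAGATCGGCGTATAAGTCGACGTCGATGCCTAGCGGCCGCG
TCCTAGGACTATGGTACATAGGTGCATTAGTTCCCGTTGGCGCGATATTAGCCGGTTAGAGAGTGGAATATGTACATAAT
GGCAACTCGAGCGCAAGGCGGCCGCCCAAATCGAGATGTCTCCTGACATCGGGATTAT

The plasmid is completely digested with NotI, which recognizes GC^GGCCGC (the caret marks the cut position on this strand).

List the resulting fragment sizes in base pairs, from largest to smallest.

NotI sites (GCGGCCGC) start at positions 32, 72, 178.
NotI cuts after base 2 of each site, so after positions 33, 73, 179.
Circular molecule, 3 cuts → 3 fragments:
  34–73 → 40 bp
  74–179 → 106 bp
  180–218 then 1–33 → 39 + 33 = 72 bp
Sorted largest to smallest: 106, 72, 40 bp.

106, 72, 40 bp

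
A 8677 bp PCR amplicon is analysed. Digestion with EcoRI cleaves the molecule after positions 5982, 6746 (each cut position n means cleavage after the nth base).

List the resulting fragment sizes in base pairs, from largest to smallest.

5982, 1931, 764 bp

Linear molecule, 2 cuts → 3 fragments:
  5982 − 0 = 5982 bp
  6746 − 5982 = 764 bp
  8677 − 6746 = 1931 bp
Sorted largest to smallest: 5982, 1931, 764 bp.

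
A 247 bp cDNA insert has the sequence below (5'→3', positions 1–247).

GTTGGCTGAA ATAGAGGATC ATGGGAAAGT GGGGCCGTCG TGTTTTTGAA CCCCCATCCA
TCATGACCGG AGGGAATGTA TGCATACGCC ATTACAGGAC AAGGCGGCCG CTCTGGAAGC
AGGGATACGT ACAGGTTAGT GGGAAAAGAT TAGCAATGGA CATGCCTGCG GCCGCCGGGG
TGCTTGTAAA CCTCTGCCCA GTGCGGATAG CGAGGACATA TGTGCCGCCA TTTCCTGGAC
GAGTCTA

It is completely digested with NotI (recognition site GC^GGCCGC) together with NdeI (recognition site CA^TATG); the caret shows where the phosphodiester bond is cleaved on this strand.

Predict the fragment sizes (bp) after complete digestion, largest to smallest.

105, 64, 49, 29 bp

NotI sites (GCGGCCGC) start at positions 104, 168.
NotI cuts after base 2 of each site, so after positions 105, 169.
The NdeI site (CATATG) starts at position 217.
NdeI cuts after base 2 of each site, so after position 218.
Combined cut positions: 105, 169, 218.
Linear molecule, 3 cuts → 4 fragments:
  1–105 → 105 bp
  106–169 → 64 bp
  170–218 → 49 bp
  219–247 → 29 bp
Sorted largest to smallest: 105, 64, 49, 29 bp.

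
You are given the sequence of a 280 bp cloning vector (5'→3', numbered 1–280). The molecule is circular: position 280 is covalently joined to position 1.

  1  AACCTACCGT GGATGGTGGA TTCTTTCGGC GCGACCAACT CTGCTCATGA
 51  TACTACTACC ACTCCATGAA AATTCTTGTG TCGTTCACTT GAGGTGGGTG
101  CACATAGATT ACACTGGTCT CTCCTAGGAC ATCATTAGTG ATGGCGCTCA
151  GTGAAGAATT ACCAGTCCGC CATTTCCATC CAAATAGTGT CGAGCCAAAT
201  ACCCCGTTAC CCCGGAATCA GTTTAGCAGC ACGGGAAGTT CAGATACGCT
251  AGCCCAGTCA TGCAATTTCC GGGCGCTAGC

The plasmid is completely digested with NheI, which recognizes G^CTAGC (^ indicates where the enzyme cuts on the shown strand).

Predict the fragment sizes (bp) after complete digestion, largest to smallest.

253, 27 bp

NheI sites (GCTAGC) start at positions 248, 275.
NheI cuts after the first base of each site, so after positions 248, 275.
Circular molecule, 2 cuts → 2 fragments:
  249–275 → 27 bp
  276–280 then 1–248 → 5 + 248 = 253 bp
Sorted largest to smallest: 253, 27 bp.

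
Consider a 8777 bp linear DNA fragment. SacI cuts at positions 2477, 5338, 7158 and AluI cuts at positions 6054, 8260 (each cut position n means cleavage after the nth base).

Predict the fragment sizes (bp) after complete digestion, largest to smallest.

2861, 2477, 1104, 1102, 716, 517 bp

Combined cut positions (sorted): 2477, 5338, 6054, 7158, 8260.
Linear molecule, 5 cuts → 6 fragments:
  2477 − 0 = 2477 bp
  5338 − 2477 = 2861 bp
  6054 − 5338 = 716 bp
  7158 − 6054 = 1104 bp
  8260 − 7158 = 1102 bp
  8777 − 8260 = 517 bp
Sorted largest to smallest: 2861, 2477, 1104, 1102, 716, 517 bp.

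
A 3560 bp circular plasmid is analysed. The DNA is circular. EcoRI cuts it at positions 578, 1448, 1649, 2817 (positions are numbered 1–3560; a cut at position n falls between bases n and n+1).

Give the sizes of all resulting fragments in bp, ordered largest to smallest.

1321, 1168, 870, 201 bp

Circular molecule, 4 cuts → 4 fragments:
  1448 − 578 = 870 bp
  1649 − 1448 = 201 bp
  2817 − 1649 = 1168 bp
  wrap: 3560 − 2817 + 578 = 1321 bp
Sorted largest to smallest: 1321, 1168, 870, 201 bp.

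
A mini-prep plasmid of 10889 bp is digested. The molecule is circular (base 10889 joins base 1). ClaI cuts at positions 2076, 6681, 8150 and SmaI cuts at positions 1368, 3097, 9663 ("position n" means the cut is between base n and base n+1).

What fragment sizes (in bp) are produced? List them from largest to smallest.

3584, 2594, 1513, 1469, 1021, 708 bp

Combined cut positions (sorted): 1368, 2076, 3097, 6681, 8150, 9663.
Circular molecule, 6 cuts → 6 fragments:
  2076 − 1368 = 708 bp
  3097 − 2076 = 1021 bp
  6681 − 3097 = 3584 bp
  8150 − 6681 = 1469 bp
  9663 − 8150 = 1513 bp
  wrap: 10889 − 9663 + 1368 = 2594 bp
Sorted largest to smallest: 3584, 2594, 1513, 1469, 1021, 708 bp.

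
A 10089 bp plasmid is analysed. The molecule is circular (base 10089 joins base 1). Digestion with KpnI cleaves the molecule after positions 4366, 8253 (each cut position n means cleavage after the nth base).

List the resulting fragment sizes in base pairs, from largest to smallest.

Circular molecule, 2 cuts → 2 fragments:
  8253 − 4366 = 3887 bp
  wrap: 10089 − 8253 + 4366 = 6202 bp
Sorted largest to smallest: 6202, 3887 bp.

6202, 3887 bp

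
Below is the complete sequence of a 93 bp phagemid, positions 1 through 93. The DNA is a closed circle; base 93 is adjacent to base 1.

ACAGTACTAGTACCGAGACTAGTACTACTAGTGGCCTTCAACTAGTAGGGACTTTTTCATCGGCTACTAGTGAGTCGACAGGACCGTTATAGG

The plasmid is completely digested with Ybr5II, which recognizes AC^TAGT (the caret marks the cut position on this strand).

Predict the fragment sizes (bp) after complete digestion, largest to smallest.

33, 25, 14, 12, 9 bp

Ybr5II sites (ACTAGT) start at positions 6, 18, 27, 41, 66.
Ybr5II cuts after base 2 of each site, so after positions 7, 19, 28, 42, 67.
Circular molecule, 5 cuts → 5 fragments:
  8–19 → 12 bp
  20–28 → 9 bp
  29–42 → 14 bp
  43–67 → 25 bp
  68–93 then 1–7 → 26 + 7 = 33 bp
Sorted largest to smallest: 33, 25, 14, 12, 9 bp.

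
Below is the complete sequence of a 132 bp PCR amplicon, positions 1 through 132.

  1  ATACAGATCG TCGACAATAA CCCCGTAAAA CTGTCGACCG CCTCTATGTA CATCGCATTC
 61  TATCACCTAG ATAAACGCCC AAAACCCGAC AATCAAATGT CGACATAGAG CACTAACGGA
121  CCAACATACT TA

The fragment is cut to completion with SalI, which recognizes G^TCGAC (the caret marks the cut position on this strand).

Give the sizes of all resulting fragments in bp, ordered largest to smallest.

SalI sites (GTCGAC) start at positions 10, 33, 99.
SalI cuts after the first base of each site, so after positions 10, 33, 99.
Linear molecule, 3 cuts → 4 fragments:
  1–10 → 10 bp
  11–33 → 23 bp
  34–99 → 66 bp
  100–132 → 33 bp
Sorted largest to smallest: 66, 33, 23, 10 bp.

66, 33, 23, 10 bp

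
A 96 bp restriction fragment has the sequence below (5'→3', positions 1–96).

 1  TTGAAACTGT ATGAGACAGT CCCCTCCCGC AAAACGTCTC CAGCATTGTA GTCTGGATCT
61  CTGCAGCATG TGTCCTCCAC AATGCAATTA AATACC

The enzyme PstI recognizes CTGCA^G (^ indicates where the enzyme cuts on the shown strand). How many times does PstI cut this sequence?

1

CTGCAG occurs starting at position 61.
PstI cuts at 1 site.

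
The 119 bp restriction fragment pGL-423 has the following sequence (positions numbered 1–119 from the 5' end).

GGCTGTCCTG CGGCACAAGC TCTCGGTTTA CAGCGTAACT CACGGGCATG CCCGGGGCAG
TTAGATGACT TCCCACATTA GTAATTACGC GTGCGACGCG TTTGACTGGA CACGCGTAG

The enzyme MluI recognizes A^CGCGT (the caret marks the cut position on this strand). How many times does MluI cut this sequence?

ACGCGT occurs starting at positions 87, 96, 112.
MluI cuts at 3 sites.

3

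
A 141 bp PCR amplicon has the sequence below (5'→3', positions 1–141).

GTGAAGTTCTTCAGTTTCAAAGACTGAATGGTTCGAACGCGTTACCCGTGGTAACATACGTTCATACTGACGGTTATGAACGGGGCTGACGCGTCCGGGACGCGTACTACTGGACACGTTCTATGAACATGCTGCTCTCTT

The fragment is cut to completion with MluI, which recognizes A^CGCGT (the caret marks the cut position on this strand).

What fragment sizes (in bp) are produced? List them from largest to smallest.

52, 41, 37, 11 bp

MluI sites (ACGCGT) start at positions 37, 89, 100.
MluI cuts after the first base of each site, so after positions 37, 89, 100.
Linear molecule, 3 cuts → 4 fragments:
  1–37 → 37 bp
  38–89 → 52 bp
  90–100 → 11 bp
  101–141 → 41 bp
Sorted largest to smallest: 52, 41, 37, 11 bp.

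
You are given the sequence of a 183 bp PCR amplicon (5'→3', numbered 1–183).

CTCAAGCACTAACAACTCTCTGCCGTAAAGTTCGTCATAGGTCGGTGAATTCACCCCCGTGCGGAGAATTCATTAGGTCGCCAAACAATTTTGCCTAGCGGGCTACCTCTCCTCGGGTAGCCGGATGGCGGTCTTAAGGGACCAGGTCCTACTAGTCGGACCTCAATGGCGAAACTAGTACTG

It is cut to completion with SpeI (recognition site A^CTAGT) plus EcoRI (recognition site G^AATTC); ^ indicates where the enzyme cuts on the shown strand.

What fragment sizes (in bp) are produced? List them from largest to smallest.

85, 47, 23, 19, 9 bp

SpeI sites (ACTAGT) start at positions 151, 174.
SpeI cuts after the first base of each site, so after positions 151, 174.
EcoRI sites (GAATTC) start at positions 47, 66.
EcoRI cuts after the first base of each site, so after positions 47, 66.
Combined cut positions: 47, 66, 151, 174.
Linear molecule, 4 cuts → 5 fragments:
  1–47 → 47 bp
  48–66 → 19 bp
  67–151 → 85 bp
  152–174 → 23 bp
  175–183 → 9 bp
Sorted largest to smallest: 85, 47, 23, 19, 9 bp.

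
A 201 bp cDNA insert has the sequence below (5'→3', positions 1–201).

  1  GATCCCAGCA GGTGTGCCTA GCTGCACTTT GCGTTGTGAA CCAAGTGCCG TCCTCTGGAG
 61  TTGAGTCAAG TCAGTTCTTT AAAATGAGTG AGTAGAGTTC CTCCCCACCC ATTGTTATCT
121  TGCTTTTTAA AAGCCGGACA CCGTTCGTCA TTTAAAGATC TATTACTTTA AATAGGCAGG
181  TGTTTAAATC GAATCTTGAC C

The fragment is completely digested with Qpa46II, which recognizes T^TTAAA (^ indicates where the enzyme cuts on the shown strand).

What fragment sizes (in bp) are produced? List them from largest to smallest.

Qpa46II sites (TTTAAA) start at positions 78, 126, 151, 167, 183.
Qpa46II cuts after the first base of each site, so after positions 78, 126, 151, 167, 183.
Linear molecule, 5 cuts → 6 fragments:
  1–78 → 78 bp
  79–126 → 48 bp
  127–151 → 25 bp
  152–167 → 16 bp
  168–183 → 16 bp
  184–201 → 18 bp
Sorted largest to smallest: 78, 48, 25, 18, 16, 16 bp.

78, 48, 25, 18, 16, 16 bp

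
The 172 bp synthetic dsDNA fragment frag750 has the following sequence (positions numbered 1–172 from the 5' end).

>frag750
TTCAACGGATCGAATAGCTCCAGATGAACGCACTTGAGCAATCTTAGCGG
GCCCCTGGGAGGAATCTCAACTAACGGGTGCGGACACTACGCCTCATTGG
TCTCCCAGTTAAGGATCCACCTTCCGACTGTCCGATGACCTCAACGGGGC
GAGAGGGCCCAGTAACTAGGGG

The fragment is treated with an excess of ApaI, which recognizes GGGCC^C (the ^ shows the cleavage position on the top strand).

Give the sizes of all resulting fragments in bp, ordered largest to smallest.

ApaI sites (GGGCCC) start at positions 49, 155.
ApaI cuts after base 5 of each site (before the last base), so after positions 53, 159.
Linear molecule, 2 cuts → 3 fragments:
  1–53 → 53 bp
  54–159 → 106 bp
  160–172 → 13 bp
Sorted largest to smallest: 106, 53, 13 bp.

106, 53, 13 bp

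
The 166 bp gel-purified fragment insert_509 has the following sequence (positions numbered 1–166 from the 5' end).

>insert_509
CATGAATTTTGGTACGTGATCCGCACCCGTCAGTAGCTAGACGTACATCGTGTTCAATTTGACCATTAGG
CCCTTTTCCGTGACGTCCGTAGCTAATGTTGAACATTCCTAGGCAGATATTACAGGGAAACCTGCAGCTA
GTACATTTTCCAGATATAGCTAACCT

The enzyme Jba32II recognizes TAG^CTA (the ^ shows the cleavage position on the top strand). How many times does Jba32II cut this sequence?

TAGCTA occurs starting at positions 34, 90, 157.
Jba32II cuts at 3 sites.

3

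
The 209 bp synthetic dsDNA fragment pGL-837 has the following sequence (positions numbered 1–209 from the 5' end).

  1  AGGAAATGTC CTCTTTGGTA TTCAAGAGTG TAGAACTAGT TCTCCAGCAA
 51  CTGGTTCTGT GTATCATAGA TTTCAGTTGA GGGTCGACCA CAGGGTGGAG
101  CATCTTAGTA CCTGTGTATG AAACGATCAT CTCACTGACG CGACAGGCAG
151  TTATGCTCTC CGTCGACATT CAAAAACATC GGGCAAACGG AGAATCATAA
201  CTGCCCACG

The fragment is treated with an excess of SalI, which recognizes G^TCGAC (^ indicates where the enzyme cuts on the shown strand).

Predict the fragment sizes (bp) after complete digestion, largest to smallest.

83, 79, 47 bp

SalI sites (GTCGAC) start at positions 83, 162.
SalI cuts after the first base of each site, so after positions 83, 162.
Linear molecule, 2 cuts → 3 fragments:
  1–83 → 83 bp
  84–162 → 79 bp
  163–209 → 47 bp
Sorted largest to smallest: 83, 79, 47 bp.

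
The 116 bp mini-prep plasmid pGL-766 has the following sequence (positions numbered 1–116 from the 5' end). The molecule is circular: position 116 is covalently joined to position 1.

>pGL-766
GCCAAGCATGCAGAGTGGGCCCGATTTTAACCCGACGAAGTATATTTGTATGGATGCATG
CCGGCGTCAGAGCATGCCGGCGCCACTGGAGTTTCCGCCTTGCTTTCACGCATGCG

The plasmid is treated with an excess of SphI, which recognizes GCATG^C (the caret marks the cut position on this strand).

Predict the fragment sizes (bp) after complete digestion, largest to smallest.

SphI sites (GCATGC) start at positions 6, 56, 72, 110.
SphI cuts after base 5 of each site (before the last base), so after positions 10, 60, 76, 114.
Circular molecule, 4 cuts → 4 fragments:
  11–60 → 50 bp
  61–76 → 16 bp
  77–114 → 38 bp
  115–116 then 1–10 → 2 + 10 = 12 bp
Sorted largest to smallest: 50, 38, 16, 12 bp.

50, 38, 16, 12 bp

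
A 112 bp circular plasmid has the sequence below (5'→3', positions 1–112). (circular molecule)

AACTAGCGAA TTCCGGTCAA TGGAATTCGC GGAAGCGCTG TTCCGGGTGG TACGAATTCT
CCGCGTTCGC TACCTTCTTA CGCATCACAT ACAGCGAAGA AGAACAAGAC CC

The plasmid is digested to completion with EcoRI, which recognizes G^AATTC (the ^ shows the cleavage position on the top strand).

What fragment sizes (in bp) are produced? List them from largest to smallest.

66, 31, 15 bp

EcoRI sites (GAATTC) start at positions 8, 23, 54.
EcoRI cuts after the first base of each site, so after positions 8, 23, 54.
Circular molecule, 3 cuts → 3 fragments:
  9–23 → 15 bp
  24–54 → 31 bp
  55–112 then 1–8 → 58 + 8 = 66 bp
Sorted largest to smallest: 66, 31, 15 bp.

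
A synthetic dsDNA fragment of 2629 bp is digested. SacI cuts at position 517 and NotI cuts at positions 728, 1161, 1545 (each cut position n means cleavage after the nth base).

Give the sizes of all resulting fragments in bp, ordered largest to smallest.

Combined cut positions (sorted): 517, 728, 1161, 1545.
Linear molecule, 4 cuts → 5 fragments:
  517 − 0 = 517 bp
  728 − 517 = 211 bp
  1161 − 728 = 433 bp
  1545 − 1161 = 384 bp
  2629 − 1545 = 1084 bp
Sorted largest to smallest: 1084, 517, 433, 384, 211 bp.

1084, 517, 433, 384, 211 bp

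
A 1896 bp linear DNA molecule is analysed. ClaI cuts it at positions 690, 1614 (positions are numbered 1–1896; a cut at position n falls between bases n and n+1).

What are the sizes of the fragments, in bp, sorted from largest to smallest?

Linear molecule, 2 cuts → 3 fragments:
  690 − 0 = 690 bp
  1614 − 690 = 924 bp
  1896 − 1614 = 282 bp
Sorted largest to smallest: 924, 690, 282 bp.

924, 690, 282 bp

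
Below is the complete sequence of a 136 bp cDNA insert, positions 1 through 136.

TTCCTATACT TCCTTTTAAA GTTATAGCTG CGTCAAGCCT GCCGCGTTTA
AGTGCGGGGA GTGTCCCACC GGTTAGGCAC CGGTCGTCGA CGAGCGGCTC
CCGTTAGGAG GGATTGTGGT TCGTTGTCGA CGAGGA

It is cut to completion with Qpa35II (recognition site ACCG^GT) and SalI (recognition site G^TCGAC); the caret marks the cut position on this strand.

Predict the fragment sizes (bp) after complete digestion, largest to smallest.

71, 40, 11, 10, 4 bp

Qpa35II sites (ACCGGT) start at positions 68, 79.
Qpa35II cuts after base 4 of each site, so after positions 71, 82.
SalI sites (GTCGAC) start at positions 86, 126.
SalI cuts after the first base of each site, so after positions 86, 126.
Combined cut positions: 71, 82, 86, 126.
Linear molecule, 4 cuts → 5 fragments:
  1–71 → 71 bp
  72–82 → 11 bp
  83–86 → 4 bp
  87–126 → 40 bp
  127–136 → 10 bp
Sorted largest to smallest: 71, 40, 11, 10, 4 bp.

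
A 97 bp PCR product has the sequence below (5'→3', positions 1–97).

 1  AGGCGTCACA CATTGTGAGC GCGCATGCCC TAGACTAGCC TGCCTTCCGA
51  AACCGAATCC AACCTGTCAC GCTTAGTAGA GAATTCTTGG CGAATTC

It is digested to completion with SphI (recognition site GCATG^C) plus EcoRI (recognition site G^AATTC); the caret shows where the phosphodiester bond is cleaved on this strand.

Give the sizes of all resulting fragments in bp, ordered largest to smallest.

The SphI site (GCATGC) starts at position 23.
SphI cuts after base 5 of each site (before the last base), so after position 27.
EcoRI sites (GAATTC) start at positions 81, 92.
EcoRI cuts after the first base of each site, so after positions 81, 92.
Combined cut positions: 27, 81, 92.
Linear molecule, 3 cuts → 4 fragments:
  1–27 → 27 bp
  28–81 → 54 bp
  82–92 → 11 bp
  93–97 → 5 bp
Sorted largest to smallest: 54, 27, 11, 5 bp.

54, 27, 11, 5 bp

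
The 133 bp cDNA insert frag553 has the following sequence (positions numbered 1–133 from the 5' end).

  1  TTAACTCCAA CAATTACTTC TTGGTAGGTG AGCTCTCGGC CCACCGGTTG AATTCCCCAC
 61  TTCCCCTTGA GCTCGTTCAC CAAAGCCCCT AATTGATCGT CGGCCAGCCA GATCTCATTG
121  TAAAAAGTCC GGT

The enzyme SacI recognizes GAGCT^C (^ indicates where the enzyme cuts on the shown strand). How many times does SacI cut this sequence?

2

GAGCTC occurs starting at positions 30, 69.
SacI cuts at 2 sites.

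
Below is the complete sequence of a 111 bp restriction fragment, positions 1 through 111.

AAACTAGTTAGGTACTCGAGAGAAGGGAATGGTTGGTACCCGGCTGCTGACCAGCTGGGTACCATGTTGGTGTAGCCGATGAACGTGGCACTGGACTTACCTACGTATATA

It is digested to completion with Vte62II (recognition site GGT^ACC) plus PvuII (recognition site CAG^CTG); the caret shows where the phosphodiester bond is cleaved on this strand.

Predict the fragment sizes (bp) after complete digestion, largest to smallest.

51, 37, 17, 6 bp

Vte62II sites (GGTACC) start at positions 35, 58.
Vte62II cuts after base 3 of each site, so after positions 37, 60.
The PvuII site (CAGCTG) starts at position 52.
PvuII cuts after base 3 of each site, so after position 54.
Combined cut positions: 37, 54, 60.
Linear molecule, 3 cuts → 4 fragments:
  1–37 → 37 bp
  38–54 → 17 bp
  55–60 → 6 bp
  61–111 → 51 bp
Sorted largest to smallest: 51, 37, 17, 6 bp.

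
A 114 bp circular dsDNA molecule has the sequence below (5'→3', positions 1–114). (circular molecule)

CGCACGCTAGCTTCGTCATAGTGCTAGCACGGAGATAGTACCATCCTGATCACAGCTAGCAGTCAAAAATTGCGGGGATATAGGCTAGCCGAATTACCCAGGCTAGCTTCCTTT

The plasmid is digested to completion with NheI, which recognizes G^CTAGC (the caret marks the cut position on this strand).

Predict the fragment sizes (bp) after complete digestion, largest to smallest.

NheI sites (GCTAGC) start at positions 6, 23, 55, 84, 102.
NheI cuts after the first base of each site, so after positions 6, 23, 55, 84, 102.
Circular molecule, 5 cuts → 5 fragments:
  7–23 → 17 bp
  24–55 → 32 bp
  56–84 → 29 bp
  85–102 → 18 bp
  103–114 then 1–6 → 12 + 6 = 18 bp
Sorted largest to smallest: 32, 29, 18, 18, 17 bp.

32, 29, 18, 18, 17 bp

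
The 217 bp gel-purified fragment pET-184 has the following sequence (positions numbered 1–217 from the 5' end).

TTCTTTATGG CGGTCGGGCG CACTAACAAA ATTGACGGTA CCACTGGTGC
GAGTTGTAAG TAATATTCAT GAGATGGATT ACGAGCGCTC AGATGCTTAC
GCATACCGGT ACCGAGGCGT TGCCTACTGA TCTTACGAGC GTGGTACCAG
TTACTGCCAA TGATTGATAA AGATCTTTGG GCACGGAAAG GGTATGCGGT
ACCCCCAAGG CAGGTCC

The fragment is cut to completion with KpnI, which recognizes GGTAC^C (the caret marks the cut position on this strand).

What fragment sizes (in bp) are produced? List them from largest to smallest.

71, 55, 41, 35, 15 bp

KpnI sites (GGTACC) start at positions 37, 108, 143, 198.
KpnI cuts after base 5 of each site (before the last base), so after positions 41, 112, 147, 202.
Linear molecule, 4 cuts → 5 fragments:
  1–41 → 41 bp
  42–112 → 71 bp
  113–147 → 35 bp
  148–202 → 55 bp
  203–217 → 15 bp
Sorted largest to smallest: 71, 55, 41, 35, 15 bp.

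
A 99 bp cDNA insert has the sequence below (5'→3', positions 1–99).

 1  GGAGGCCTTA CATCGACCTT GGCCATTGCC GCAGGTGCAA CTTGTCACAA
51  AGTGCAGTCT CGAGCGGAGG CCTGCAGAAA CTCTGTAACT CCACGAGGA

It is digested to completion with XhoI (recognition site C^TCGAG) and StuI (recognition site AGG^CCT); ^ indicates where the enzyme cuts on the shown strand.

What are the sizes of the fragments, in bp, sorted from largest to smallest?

54, 29, 11, 5 bp

The XhoI site (CTCGAG) starts at position 59.
XhoI cuts after the first base of each site, so after position 59.
StuI sites (AGGCCT) start at positions 3, 68.
StuI cuts after base 3 of each site, so after positions 5, 70.
Combined cut positions: 5, 59, 70.
Linear molecule, 3 cuts → 4 fragments:
  1–5 → 5 bp
  6–59 → 54 bp
  60–70 → 11 bp
  71–99 → 29 bp
Sorted largest to smallest: 54, 29, 11, 5 bp.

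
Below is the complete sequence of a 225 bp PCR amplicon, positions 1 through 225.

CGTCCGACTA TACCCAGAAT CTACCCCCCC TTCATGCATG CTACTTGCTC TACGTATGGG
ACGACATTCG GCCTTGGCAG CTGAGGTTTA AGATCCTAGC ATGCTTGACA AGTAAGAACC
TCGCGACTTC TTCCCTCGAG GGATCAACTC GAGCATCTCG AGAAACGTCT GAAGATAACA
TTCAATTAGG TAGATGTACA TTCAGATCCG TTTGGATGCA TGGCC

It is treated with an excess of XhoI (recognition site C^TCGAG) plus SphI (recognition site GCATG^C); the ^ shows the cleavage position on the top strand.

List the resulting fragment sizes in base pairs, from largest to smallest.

XhoI sites (CTCGAG) start at positions 135, 148, 157.
XhoI cuts after the first base of each site, so after positions 135, 148, 157.
SphI sites (GCATGC) start at positions 36, 99.
SphI cuts after base 5 of each site (before the last base), so after positions 40, 103.
Combined cut positions: 40, 103, 135, 148, 157.
Linear molecule, 5 cuts → 6 fragments:
  1–40 → 40 bp
  41–103 → 63 bp
  104–135 → 32 bp
  136–148 → 13 bp
  149–157 → 9 bp
  158–225 → 68 bp
Sorted largest to smallest: 68, 63, 40, 32, 13, 9 bp.

68, 63, 40, 32, 13, 9 bp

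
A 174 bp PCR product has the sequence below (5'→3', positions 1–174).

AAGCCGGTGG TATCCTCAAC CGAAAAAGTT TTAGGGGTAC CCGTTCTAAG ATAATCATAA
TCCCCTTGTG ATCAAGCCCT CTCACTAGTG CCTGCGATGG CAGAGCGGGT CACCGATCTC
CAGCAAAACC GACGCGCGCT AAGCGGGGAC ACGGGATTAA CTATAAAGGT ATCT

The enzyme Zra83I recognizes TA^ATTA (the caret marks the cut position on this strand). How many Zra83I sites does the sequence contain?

No occurrence of TAATTA is present in the sequence.
Zra83I does not cut: 0 sites.

0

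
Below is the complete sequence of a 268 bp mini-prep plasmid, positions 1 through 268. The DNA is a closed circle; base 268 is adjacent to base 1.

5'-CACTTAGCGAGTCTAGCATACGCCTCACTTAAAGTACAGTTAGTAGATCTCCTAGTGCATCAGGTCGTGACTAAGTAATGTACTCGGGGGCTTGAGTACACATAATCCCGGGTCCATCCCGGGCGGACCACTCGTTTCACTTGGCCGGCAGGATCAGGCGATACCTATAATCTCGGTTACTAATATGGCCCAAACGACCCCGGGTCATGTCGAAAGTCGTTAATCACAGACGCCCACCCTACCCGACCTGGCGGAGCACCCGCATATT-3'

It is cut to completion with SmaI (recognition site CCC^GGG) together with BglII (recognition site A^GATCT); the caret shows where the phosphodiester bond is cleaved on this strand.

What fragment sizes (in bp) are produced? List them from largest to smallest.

SmaI sites (CCCGGG) start at positions 107, 118, 199.
SmaI cuts after base 3 of each site, so after positions 109, 120, 201.
The BglII site (AGATCT) starts at position 45.
BglII cuts after the first base of each site, so after position 45.
Combined cut positions: 45, 109, 120, 201.
Circular molecule, 4 cuts → 4 fragments:
  46–109 → 64 bp
  110–120 → 11 bp
  121–201 → 81 bp
  202–268 then 1–45 → 67 + 45 = 112 bp
Sorted largest to smallest: 112, 81, 64, 11 bp.

112, 81, 64, 11 bp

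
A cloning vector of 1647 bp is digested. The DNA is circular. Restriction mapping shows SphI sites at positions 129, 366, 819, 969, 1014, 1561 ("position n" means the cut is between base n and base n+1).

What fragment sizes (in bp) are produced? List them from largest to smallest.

547, 453, 237, 215, 150, 45 bp

Circular molecule, 6 cuts → 6 fragments:
  366 − 129 = 237 bp
  819 − 366 = 453 bp
  969 − 819 = 150 bp
  1014 − 969 = 45 bp
  1561 − 1014 = 547 bp
  wrap: 1647 − 1561 + 129 = 215 bp
Sorted largest to smallest: 547, 453, 237, 215, 150, 45 bp.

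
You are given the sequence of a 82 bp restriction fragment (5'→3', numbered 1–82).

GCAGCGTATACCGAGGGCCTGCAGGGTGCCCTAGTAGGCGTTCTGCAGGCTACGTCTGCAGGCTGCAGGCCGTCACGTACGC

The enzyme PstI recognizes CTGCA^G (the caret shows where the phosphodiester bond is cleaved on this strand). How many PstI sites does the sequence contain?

CTGCAG occurs starting at positions 19, 43, 56, 63.
PstI cuts at 4 sites.

4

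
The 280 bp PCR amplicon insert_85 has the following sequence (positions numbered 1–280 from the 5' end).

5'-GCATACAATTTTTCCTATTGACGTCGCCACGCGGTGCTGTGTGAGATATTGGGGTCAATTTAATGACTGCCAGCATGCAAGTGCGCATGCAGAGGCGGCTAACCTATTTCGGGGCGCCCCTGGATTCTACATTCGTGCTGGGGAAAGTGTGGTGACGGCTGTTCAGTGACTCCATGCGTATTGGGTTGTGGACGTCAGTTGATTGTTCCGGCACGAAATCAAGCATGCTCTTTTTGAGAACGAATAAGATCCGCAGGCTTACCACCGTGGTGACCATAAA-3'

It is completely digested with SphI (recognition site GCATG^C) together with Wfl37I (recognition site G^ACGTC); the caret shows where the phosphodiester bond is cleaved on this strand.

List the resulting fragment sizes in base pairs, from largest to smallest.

102, 57, 53, 36, 20, 12 bp

SphI sites (GCATGC) start at positions 73, 85, 223.
SphI cuts after base 5 of each site (before the last base), so after positions 77, 89, 227.
Wfl37I sites (GACGTC) start at positions 20, 191.
Wfl37I cuts after the first base of each site, so after positions 20, 191.
Combined cut positions: 20, 77, 89, 191, 227.
Linear molecule, 5 cuts → 6 fragments:
  1–20 → 20 bp
  21–77 → 57 bp
  78–89 → 12 bp
  90–191 → 102 bp
  192–227 → 36 bp
  228–280 → 53 bp
Sorted largest to smallest: 102, 57, 53, 36, 20, 12 bp.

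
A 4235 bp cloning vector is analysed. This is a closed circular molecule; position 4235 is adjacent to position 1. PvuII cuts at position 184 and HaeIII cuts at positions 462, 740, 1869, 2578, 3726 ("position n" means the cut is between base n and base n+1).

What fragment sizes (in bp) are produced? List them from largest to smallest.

1148, 1129, 709, 693, 278, 278 bp

Combined cut positions (sorted): 184, 462, 740, 1869, 2578, 3726.
Circular molecule, 6 cuts → 6 fragments:
  462 − 184 = 278 bp
  740 − 462 = 278 bp
  1869 − 740 = 1129 bp
  2578 − 1869 = 709 bp
  3726 − 2578 = 1148 bp
  wrap: 4235 − 3726 + 184 = 693 bp
Sorted largest to smallest: 1148, 1129, 709, 693, 278, 278 bp.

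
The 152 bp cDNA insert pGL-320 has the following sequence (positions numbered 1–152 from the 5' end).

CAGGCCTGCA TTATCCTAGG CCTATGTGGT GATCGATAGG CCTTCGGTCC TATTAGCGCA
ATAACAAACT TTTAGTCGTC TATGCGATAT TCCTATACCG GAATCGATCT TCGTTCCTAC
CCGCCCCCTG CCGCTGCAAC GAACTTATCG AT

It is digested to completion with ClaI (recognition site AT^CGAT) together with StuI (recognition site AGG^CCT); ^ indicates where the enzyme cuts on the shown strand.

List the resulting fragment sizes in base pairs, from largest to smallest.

ClaI sites (ATCGAT) start at positions 32, 103, 147.
ClaI cuts after base 2 of each site, so after positions 33, 104, 148.
StuI sites (AGGCCT) start at positions 2, 18, 38.
StuI cuts after base 3 of each site, so after positions 4, 20, 40.
Combined cut positions: 4, 20, 33, 40, 104, 148.
Linear molecule, 6 cuts → 7 fragments:
  1–4 → 4 bp
  5–20 → 16 bp
  21–33 → 13 bp
  34–40 → 7 bp
  41–104 → 64 bp
  105–148 → 44 bp
  149–152 → 4 bp
Sorted largest to smallest: 64, 44, 16, 13, 7, 4, 4 bp.

64, 44, 16, 13, 7, 4, 4 bp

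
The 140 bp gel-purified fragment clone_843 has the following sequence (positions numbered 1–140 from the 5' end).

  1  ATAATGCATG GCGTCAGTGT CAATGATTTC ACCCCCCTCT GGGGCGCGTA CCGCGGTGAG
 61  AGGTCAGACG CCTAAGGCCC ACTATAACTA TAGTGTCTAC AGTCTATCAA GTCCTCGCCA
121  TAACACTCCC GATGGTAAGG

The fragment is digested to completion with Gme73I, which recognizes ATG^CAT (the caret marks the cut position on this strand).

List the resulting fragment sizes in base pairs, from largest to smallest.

The Gme73I site (ATGCAT) starts at position 4.
Gme73I cuts after base 3 of each site, so after position 6.
Linear molecule, 1 cut → 2 fragments:
  1–6 → 6 bp
  7–140 → 134 bp
Sorted largest to smallest: 134, 6 bp.

134, 6 bp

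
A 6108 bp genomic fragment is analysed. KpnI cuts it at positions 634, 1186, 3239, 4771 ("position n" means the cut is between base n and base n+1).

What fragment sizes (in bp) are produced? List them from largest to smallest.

Linear molecule, 4 cuts → 5 fragments:
  634 − 0 = 634 bp
  1186 − 634 = 552 bp
  3239 − 1186 = 2053 bp
  4771 − 3239 = 1532 bp
  6108 − 4771 = 1337 bp
Sorted largest to smallest: 2053, 1532, 1337, 634, 552 bp.

2053, 1532, 1337, 634, 552 bp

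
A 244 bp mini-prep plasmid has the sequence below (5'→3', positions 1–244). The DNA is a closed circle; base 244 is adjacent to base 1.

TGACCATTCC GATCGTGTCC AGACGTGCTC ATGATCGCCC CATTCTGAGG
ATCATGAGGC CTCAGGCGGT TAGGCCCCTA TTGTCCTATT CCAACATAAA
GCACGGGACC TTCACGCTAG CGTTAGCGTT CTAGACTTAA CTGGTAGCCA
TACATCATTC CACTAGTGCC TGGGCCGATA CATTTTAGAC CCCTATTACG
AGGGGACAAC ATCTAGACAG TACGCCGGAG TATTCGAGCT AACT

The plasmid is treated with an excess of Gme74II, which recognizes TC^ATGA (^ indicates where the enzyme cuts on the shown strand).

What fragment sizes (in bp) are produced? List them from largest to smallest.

Gme74II sites (TCATGA) start at positions 29, 52.
Gme74II cuts after base 2 of each site, so after positions 30, 53.
Circular molecule, 2 cuts → 2 fragments:
  31–53 → 23 bp
  54–244 then 1–30 → 191 + 30 = 221 bp
Sorted largest to smallest: 221, 23 bp.

221, 23 bp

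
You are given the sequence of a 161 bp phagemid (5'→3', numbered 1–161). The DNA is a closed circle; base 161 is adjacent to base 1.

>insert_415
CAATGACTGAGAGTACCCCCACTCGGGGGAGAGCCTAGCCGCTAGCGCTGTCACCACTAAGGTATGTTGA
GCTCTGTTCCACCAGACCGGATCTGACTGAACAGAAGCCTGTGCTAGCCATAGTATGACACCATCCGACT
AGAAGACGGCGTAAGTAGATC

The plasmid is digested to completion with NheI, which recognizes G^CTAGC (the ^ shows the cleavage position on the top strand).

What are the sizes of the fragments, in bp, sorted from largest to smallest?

89, 72 bp

NheI sites (GCTAGC) start at positions 41, 113.
NheI cuts after the first base of each site, so after positions 41, 113.
Circular molecule, 2 cuts → 2 fragments:
  42–113 → 72 bp
  114–161 then 1–41 → 48 + 41 = 89 bp
Sorted largest to smallest: 89, 72 bp.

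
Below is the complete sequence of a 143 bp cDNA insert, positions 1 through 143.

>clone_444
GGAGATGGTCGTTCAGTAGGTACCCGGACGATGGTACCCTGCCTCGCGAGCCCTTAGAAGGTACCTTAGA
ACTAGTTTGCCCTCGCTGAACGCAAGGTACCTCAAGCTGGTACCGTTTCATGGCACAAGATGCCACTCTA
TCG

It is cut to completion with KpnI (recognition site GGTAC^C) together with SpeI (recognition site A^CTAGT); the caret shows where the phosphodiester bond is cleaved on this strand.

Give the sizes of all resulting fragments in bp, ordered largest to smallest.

30, 29, 27, 23, 14, 13, 7 bp

KpnI sites (GGTACC) start at positions 19, 33, 60, 96, 109.
KpnI cuts after base 5 of each site (before the last base), so after positions 23, 37, 64, 100, 113.
The SpeI site (ACTAGT) starts at position 71.
SpeI cuts after the first base of each site, so after position 71.
Combined cut positions: 23, 37, 64, 71, 100, 113.
Linear molecule, 6 cuts → 7 fragments:
  1–23 → 23 bp
  24–37 → 14 bp
  38–64 → 27 bp
  65–71 → 7 bp
  72–100 → 29 bp
  101–113 → 13 bp
  114–143 → 30 bp
Sorted largest to smallest: 30, 29, 27, 23, 14, 13, 7 bp.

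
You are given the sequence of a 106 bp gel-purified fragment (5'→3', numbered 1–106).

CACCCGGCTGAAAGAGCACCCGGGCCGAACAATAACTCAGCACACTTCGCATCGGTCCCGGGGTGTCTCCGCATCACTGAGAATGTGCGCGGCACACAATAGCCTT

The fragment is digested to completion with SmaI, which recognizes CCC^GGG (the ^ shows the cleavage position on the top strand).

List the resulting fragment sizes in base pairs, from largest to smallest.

47, 38, 21 bp

SmaI sites (CCCGGG) start at positions 19, 57.
SmaI cuts after base 3 of each site, so after positions 21, 59.
Linear molecule, 2 cuts → 3 fragments:
  1–21 → 21 bp
  22–59 → 38 bp
  60–106 → 47 bp
Sorted largest to smallest: 47, 38, 21 bp.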